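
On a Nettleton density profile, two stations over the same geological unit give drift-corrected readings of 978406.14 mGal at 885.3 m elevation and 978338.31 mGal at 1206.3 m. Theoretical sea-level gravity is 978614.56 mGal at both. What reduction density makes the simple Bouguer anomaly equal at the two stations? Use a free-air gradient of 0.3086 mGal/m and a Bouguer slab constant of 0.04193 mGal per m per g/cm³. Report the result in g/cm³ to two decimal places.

2.32

Δg_obs = 978338.31 − 978406.14 = -67.83 mGal over Δh = 1206.3 − 885.3 = 321.0 m
Equal Bouguer anomalies ⇒ Δg_obs + (0.3086 − 0.04193ρ)·Δh = 0
0.3086 − 0.04193ρ = −Δg_obs/Δh = 0.21131
ρ = (0.3086 − 0.21131) / 0.04193 = 2.32 g/cm³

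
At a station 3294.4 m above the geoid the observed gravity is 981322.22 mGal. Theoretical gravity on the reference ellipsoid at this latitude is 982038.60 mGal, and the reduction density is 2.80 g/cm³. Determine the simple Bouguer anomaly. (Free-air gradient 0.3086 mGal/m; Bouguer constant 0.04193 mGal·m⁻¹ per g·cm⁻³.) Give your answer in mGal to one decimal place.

-86.5

Free-air correction = 0.3086 × 3294.4 = 1016.65 mGal
Free-air anomaly = 981322.22 − 982038.60 + (1016.65) = 300.27 mGal
Bouguer slab correction = 0.04193 × 2.80 × 3294.4 = 386.78 mGal
Simple Bouguer anomaly = 300.27 − (386.78) = -86.51 mGal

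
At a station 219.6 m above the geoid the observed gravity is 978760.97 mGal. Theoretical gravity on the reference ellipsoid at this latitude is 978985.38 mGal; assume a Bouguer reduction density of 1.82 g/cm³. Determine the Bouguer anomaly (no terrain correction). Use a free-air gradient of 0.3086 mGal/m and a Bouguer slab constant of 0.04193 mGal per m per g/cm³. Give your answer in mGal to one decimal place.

Free-air correction = 0.3086 × 219.6 = 67.77 mGal
Free-air anomaly = 978760.97 − 978985.38 + (67.77) = -156.64 mGal
Bouguer slab correction = 0.04193 × 1.82 × 219.6 = 16.76 mGal
Simple Bouguer anomaly = -156.64 − (16.76) = -173.40 mGal

-173.4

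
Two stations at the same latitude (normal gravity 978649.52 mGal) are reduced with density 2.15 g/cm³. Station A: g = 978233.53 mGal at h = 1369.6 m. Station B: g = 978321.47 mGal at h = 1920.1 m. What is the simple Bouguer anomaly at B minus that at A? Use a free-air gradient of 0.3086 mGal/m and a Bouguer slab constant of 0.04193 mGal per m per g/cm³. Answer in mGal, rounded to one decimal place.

Δg_SB(A) = 978233.53 − 978649.52 + 0.3086×1369.6 − 0.04193×2.15×1369.6 = -116.80 mGal
Δg_SB(B) = 978321.47 − 978649.52 + 0.3086×1920.1 − 0.04193×2.15×1920.1 = 91.40 mGal
Difference = 91.40 − (-116.80) = 208.20 mGal

208.2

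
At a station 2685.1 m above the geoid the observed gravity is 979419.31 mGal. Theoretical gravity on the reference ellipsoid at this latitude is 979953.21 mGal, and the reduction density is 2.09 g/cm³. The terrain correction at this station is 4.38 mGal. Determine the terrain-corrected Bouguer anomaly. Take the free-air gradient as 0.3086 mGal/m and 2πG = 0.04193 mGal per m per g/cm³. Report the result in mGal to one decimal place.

63.8

Free-air correction = 0.3086 × 2685.1 = 828.62 mGal
Free-air anomaly = 979419.31 − 979953.21 + (828.62) = 294.72 mGal
Bouguer slab correction = 0.04193 × 2.09 × 2685.1 = 235.31 mGal
Simple Bouguer anomaly = 294.72 − (235.31) = 59.41 mGal
Complete Bouguer anomaly = 59.41 + 4.38 = 63.79 mGal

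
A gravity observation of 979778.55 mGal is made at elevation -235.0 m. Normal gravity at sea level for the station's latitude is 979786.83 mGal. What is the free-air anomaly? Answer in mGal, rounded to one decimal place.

-80.8

Free-air correction = 0.3086 × -235.0 = -72.52 mGal
Free-air anomaly = 979778.55 − 979786.83 + (-72.52) = -80.80 mGal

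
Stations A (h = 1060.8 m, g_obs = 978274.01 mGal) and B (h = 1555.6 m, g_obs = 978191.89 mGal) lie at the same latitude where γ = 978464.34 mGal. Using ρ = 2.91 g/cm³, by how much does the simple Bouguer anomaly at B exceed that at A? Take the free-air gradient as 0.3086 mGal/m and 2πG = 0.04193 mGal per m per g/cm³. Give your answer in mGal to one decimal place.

10.2

Δg_SB(A) = 978274.01 − 978464.34 + 0.3086×1060.8 − 0.04193×2.91×1060.8 = 7.60 mGal
Δg_SB(B) = 978191.89 − 978464.34 + 0.3086×1555.6 − 0.04193×2.91×1555.6 = 17.80 mGal
Difference = 17.80 − (7.60) = 10.20 mGal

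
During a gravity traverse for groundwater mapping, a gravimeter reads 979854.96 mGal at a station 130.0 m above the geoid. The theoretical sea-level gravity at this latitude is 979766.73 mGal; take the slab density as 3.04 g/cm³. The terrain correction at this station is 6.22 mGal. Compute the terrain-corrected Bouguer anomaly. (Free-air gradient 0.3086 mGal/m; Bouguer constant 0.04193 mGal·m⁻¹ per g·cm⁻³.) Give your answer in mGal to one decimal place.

Free-air correction = 0.3086 × 130.0 = 40.12 mGal
Free-air anomaly = 979854.96 − 979766.73 + (40.12) = 128.35 mGal
Bouguer slab correction = 0.04193 × 3.04 × 130.0 = 16.57 mGal
Simple Bouguer anomaly = 128.35 − (16.57) = 111.78 mGal
Complete Bouguer anomaly = 111.78 + 6.22 = 118.00 mGal

118.0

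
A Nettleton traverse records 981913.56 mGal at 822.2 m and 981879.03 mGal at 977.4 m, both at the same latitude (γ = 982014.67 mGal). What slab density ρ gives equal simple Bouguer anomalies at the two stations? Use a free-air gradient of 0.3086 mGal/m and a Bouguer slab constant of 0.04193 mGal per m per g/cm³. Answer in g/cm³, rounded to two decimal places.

2.05

Δg_obs = 981879.03 − 981913.56 = -34.53 mGal over Δh = 977.4 − 822.2 = 155.2 m
Equal Bouguer anomalies ⇒ Δg_obs + (0.3086 − 0.04193ρ)·Δh = 0
0.3086 − 0.04193ρ = −Δg_obs/Δh = 0.22249
ρ = (0.3086 − 0.22249) / 0.04193 = 2.05 g/cm³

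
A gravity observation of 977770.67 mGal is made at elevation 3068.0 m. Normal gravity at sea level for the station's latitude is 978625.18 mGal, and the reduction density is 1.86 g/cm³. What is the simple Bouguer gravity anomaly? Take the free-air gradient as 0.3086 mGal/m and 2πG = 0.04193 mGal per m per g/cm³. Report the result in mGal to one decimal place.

-147.0

Free-air correction = 0.3086 × 3068.0 = 946.78 mGal
Free-air anomaly = 977770.67 − 978625.18 + (946.78) = 92.27 mGal
Bouguer slab correction = 0.04193 × 1.86 × 3068.0 = 239.27 mGal
Simple Bouguer anomaly = 92.27 − (239.27) = -147.00 mGal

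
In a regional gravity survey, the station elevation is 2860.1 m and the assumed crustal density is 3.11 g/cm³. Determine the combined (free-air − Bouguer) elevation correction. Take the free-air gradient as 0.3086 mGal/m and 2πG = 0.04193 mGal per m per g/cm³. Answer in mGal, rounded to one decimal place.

Combined gradient = 0.3086 − 0.04193 × 3.11 = 0.1781977 mGal/m
Combined elevation correction = 0.1781977 × 2860.1 = 509.7 mGal

509.7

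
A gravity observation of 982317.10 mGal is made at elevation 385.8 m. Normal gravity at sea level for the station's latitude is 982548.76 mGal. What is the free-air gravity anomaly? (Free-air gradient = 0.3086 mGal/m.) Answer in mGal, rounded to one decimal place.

-112.6

Free-air correction = 0.3086 × 385.8 = 119.06 mGal
Free-air anomaly = 982317.10 − 982548.76 + (119.06) = -112.60 mGal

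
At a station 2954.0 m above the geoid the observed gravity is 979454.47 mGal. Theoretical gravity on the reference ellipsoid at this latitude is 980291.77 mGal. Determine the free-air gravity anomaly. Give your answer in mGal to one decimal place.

Free-air correction = 0.3086 × 2954.0 = 911.60 mGal
Free-air anomaly = 979454.47 − 980291.77 + (911.60) = 74.30 mGal

74.3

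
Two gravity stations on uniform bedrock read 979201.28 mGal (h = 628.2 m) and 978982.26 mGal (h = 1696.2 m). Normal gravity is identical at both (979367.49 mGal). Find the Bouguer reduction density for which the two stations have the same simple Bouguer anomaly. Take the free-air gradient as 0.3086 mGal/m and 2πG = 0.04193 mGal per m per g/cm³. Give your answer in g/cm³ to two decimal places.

Δg_obs = 978982.26 − 979201.28 = -219.02 mGal over Δh = 1696.2 − 628.2 = 1068.0 m
Equal Bouguer anomalies ⇒ Δg_obs + (0.3086 − 0.04193ρ)·Δh = 0
0.3086 − 0.04193ρ = −Δg_obs/Δh = 0.20507
ρ = (0.3086 − 0.20507) / 0.04193 = 2.47 g/cm³

2.47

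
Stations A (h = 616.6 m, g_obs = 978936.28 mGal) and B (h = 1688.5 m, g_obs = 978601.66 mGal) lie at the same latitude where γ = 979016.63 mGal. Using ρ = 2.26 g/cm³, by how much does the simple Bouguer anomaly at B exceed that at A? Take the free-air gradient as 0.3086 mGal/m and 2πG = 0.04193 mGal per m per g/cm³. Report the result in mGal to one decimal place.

Δg_SB(A) = 978936.28 − 979016.63 + 0.3086×616.6 − 0.04193×2.26×616.6 = 51.50 mGal
Δg_SB(B) = 978601.66 − 979016.63 + 0.3086×1688.5 − 0.04193×2.26×1688.5 = -53.90 mGal
Difference = -53.90 − (51.50) = -105.40 mGal

-105.4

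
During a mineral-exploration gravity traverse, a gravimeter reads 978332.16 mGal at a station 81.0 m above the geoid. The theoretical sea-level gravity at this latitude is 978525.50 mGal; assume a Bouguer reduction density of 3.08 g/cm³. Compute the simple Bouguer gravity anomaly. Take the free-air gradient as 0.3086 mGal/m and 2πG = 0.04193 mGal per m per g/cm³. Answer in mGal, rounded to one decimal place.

Free-air correction = 0.3086 × 81.0 = 25.00 mGal
Free-air anomaly = 978332.16 − 978525.50 + (25.00) = -168.34 mGal
Bouguer slab correction = 0.04193 × 3.08 × 81.0 = 10.46 mGal
Simple Bouguer anomaly = -168.34 − (10.46) = -178.80 mGal

-178.8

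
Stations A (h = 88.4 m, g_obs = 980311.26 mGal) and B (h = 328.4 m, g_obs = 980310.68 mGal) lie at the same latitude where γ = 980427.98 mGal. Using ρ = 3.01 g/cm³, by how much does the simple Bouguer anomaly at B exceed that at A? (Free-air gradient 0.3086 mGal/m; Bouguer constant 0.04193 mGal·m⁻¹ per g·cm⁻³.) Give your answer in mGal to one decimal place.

43.2

Δg_SB(A) = 980311.26 − 980427.98 + 0.3086×88.4 − 0.04193×3.01×88.4 = -100.60 mGal
Δg_SB(B) = 980310.68 − 980427.98 + 0.3086×328.4 − 0.04193×3.01×328.4 = -57.40 mGal
Difference = -57.40 − (-100.60) = 43.20 mGal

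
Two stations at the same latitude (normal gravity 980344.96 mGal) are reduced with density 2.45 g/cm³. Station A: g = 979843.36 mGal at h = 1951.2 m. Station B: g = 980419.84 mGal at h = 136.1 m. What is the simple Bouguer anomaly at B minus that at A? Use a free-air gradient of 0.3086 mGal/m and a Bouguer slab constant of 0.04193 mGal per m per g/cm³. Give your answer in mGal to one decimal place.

202.8

Δg_SB(A) = 979843.36 − 980344.96 + 0.3086×1951.2 − 0.04193×2.45×1951.2 = -99.90 mGal
Δg_SB(B) = 980419.84 − 980344.96 + 0.3086×136.1 − 0.04193×2.45×136.1 = 102.90 mGal
Difference = 102.90 − (-99.90) = 202.80 mGal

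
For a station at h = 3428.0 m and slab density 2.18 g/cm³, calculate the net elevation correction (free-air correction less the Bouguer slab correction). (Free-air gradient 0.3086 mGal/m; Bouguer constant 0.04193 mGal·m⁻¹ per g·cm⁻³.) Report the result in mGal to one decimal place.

744.5

Combined gradient = 0.3086 − 0.04193 × 2.18 = 0.2171926 mGal/m
Combined elevation correction = 0.2171926 × 3428.0 = 744.5 mGal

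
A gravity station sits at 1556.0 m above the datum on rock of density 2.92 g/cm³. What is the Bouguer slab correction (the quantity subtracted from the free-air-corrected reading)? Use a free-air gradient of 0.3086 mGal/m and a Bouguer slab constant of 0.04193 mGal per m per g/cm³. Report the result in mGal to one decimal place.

190.5

Bouguer slab correction = 0.04193 × 2.92 × 1556.0 = 190.5 mGal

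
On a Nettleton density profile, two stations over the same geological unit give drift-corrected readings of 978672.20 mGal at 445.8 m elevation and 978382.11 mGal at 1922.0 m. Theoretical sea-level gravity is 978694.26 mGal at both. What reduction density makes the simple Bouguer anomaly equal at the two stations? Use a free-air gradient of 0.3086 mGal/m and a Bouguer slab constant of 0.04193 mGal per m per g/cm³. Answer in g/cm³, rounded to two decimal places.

Δg_obs = 978382.11 − 978672.20 = -290.09 mGal over Δh = 1922.0 − 445.8 = 1476.2 m
Equal Bouguer anomalies ⇒ Δg_obs + (0.3086 − 0.04193ρ)·Δh = 0
0.3086 − 0.04193ρ = −Δg_obs/Δh = 0.19651
ρ = (0.3086 − 0.19651) / 0.04193 = 2.67 g/cm³

2.67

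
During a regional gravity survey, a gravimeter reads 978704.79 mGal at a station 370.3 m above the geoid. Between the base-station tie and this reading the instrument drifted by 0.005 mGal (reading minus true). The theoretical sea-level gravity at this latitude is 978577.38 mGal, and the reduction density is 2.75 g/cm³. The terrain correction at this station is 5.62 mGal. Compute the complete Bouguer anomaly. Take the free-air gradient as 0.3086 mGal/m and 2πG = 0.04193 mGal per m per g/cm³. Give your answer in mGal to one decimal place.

204.6

Drift-corrected reading = 978704.79 − (0.005) = 978704.785 mGal
Free-air correction = 0.3086 × 370.3 = 114.27 mGal
Free-air anomaly = 978704.785 − 978577.38 + (114.27) = 241.675 mGal
Bouguer slab correction = 0.04193 × 2.75 × 370.3 = 42.70 mGal
Simple Bouguer anomaly = 241.675 − (42.70) = 198.975 mGal
Complete Bouguer anomaly = 198.975 + 5.62 = 204.595 mGal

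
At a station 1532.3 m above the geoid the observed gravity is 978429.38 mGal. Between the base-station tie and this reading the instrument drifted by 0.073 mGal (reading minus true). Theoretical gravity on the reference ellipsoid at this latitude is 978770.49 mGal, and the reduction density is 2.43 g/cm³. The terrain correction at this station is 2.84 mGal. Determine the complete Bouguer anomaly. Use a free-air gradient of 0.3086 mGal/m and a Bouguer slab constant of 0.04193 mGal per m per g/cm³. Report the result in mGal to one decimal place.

-21.6

Drift-corrected reading = 978429.38 − (0.073) = 978429.307 mGal
Free-air correction = 0.3086 × 1532.3 = 472.87 mGal
Free-air anomaly = 978429.307 − 978770.49 + (472.87) = 131.687 mGal
Bouguer slab correction = 0.04193 × 2.43 × 1532.3 = 156.13 mGal
Simple Bouguer anomaly = 131.687 − (156.13) = -24.443 mGal
Complete Bouguer anomaly = -24.443 + 2.84 = -21.603 mGal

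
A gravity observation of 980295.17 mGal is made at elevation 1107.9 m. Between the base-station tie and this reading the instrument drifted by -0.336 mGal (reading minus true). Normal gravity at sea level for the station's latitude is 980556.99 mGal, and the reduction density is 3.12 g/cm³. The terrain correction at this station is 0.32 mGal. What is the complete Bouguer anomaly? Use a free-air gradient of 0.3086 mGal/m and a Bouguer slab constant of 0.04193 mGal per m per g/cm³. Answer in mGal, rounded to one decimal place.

Drift-corrected reading = 980295.17 − (-0.336) = 980295.506 mGal
Free-air correction = 0.3086 × 1107.9 = 341.90 mGal
Free-air anomaly = 980295.506 − 980556.99 + (341.90) = 80.416 mGal
Bouguer slab correction = 0.04193 × 3.12 × 1107.9 = 144.94 mGal
Simple Bouguer anomaly = 80.416 − (144.94) = -64.524 mGal
Complete Bouguer anomaly = -64.524 + 0.32 = -64.204 mGal

-64.2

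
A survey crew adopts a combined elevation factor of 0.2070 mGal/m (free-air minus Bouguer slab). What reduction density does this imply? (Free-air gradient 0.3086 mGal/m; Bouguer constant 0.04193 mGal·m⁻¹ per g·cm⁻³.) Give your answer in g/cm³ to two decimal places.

0.2070 = 0.3086 − 0.04193 × ρ
ρ = (0.3086 − 0.2070) / 0.04193 = 2.42 g/cm³

2.42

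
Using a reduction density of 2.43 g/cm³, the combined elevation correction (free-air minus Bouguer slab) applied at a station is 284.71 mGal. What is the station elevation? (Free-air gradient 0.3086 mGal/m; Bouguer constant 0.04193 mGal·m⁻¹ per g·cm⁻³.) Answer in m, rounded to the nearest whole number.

1377

Combined gradient = 0.3086 − 0.04193 × 2.43 = 0.2067101 mGal/m
h = 284.71 / 0.2067101 = 1377.34 m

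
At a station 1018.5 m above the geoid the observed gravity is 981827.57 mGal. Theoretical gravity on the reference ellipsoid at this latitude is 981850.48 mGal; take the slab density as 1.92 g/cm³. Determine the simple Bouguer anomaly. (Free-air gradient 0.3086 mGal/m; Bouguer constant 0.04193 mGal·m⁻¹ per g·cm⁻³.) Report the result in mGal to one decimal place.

Free-air correction = 0.3086 × 1018.5 = 314.31 mGal
Free-air anomaly = 981827.57 − 981850.48 + (314.31) = 291.40 mGal
Bouguer slab correction = 0.04193 × 1.92 × 1018.5 = 81.99 mGal
Simple Bouguer anomaly = 291.40 − (81.99) = 209.41 mGal

209.4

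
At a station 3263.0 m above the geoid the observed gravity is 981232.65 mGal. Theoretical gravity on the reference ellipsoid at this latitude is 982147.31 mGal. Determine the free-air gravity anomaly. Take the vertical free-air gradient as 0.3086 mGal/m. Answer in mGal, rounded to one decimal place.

92.3

Free-air correction = 0.3086 × 3263.0 = 1006.96 mGal
Free-air anomaly = 981232.65 − 982147.31 + (1006.96) = 92.30 mGal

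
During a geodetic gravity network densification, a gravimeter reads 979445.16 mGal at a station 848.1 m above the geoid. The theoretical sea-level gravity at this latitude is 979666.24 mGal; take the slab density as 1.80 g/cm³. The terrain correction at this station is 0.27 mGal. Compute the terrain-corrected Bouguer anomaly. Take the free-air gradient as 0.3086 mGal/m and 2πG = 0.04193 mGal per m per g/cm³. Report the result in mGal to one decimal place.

-23.1

Free-air correction = 0.3086 × 848.1 = 261.72 mGal
Free-air anomaly = 979445.16 − 979666.24 + (261.72) = 40.64 mGal
Bouguer slab correction = 0.04193 × 1.80 × 848.1 = 64.01 mGal
Simple Bouguer anomaly = 40.64 − (64.01) = -23.37 mGal
Complete Bouguer anomaly = -23.37 + 0.27 = -23.10 mGal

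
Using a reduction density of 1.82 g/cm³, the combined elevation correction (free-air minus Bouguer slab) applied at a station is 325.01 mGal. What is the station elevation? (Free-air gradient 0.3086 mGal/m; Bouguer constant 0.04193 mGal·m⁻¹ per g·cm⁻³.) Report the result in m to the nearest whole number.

Combined gradient = 0.3086 − 0.04193 × 1.82 = 0.2322874 mGal/m
h = 325.01 / 0.2322874 = 1399.17 m

1399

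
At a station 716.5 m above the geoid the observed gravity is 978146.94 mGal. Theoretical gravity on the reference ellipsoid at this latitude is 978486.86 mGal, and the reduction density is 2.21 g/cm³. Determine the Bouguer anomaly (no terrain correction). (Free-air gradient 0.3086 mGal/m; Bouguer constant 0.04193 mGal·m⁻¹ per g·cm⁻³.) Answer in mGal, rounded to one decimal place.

-185.2

Free-air correction = 0.3086 × 716.5 = 221.11 mGal
Free-air anomaly = 978146.94 − 978486.86 + (221.11) = -118.81 mGal
Bouguer slab correction = 0.04193 × 2.21 × 716.5 = 66.39 mGal
Simple Bouguer anomaly = -118.81 − (66.39) = -185.20 mGal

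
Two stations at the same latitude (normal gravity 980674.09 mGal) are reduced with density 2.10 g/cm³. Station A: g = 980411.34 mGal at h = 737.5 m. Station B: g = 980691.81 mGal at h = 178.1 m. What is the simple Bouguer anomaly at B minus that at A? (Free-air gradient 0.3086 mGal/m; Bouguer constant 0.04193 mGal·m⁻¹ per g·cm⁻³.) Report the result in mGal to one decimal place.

157.1

Δg_SB(A) = 980411.34 − 980674.09 + 0.3086×737.5 − 0.04193×2.10×737.5 = -100.10 mGal
Δg_SB(B) = 980691.81 − 980674.09 + 0.3086×178.1 − 0.04193×2.10×178.1 = 57.00 mGal
Difference = 57.00 − (-100.10) = 157.10 mGal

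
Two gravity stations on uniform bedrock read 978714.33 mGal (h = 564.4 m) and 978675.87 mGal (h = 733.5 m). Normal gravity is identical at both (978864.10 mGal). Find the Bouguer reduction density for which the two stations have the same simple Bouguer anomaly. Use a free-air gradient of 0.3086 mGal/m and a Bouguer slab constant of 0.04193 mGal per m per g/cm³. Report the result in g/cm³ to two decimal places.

1.94

Δg_obs = 978675.87 − 978714.33 = -38.46 mGal over Δh = 733.5 − 564.4 = 169.1 m
Equal Bouguer anomalies ⇒ Δg_obs + (0.3086 − 0.04193ρ)·Δh = 0
0.3086 − 0.04193ρ = −Δg_obs/Δh = 0.22744
ρ = (0.3086 − 0.22744) / 0.04193 = 1.94 g/cm³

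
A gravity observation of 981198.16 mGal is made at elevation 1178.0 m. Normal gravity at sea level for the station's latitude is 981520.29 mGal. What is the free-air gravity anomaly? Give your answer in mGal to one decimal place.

41.4

Free-air correction = 0.3086 × 1178.0 = 363.53 mGal
Free-air anomaly = 981198.16 − 981520.29 + (363.53) = 41.40 mGal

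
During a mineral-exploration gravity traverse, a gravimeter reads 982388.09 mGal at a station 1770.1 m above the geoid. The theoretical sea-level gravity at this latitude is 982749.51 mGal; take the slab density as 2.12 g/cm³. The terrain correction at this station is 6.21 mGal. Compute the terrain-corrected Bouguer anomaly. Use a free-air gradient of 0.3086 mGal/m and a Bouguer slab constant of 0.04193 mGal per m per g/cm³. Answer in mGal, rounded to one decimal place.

33.7

Free-air correction = 0.3086 × 1770.1 = 546.25 mGal
Free-air anomaly = 982388.09 − 982749.51 + (546.25) = 184.83 mGal
Bouguer slab correction = 0.04193 × 2.12 × 1770.1 = 157.35 mGal
Simple Bouguer anomaly = 184.83 − (157.35) = 27.48 mGal
Complete Bouguer anomaly = 27.48 + 6.21 = 33.69 mGal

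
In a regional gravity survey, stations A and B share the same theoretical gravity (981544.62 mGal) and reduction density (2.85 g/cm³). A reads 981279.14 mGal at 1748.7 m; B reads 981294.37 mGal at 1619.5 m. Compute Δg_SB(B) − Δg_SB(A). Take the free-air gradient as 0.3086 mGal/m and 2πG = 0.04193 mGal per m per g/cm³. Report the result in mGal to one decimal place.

-9.2

Δg_SB(A) = 981279.14 − 981544.62 + 0.3086×1748.7 − 0.04193×2.85×1748.7 = 65.20 mGal
Δg_SB(B) = 981294.37 − 981544.62 + 0.3086×1619.5 − 0.04193×2.85×1619.5 = 56.00 mGal
Difference = 56.00 − (65.20) = -9.20 mGal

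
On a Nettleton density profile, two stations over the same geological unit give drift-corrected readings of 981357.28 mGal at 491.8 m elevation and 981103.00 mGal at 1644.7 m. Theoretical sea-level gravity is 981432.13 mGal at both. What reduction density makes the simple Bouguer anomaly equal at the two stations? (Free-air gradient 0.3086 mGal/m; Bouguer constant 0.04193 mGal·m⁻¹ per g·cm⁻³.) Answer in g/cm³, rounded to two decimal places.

Δg_obs = 981103.00 − 981357.28 = -254.28 mGal over Δh = 1644.7 − 491.8 = 1152.9 m
Equal Bouguer anomalies ⇒ Δg_obs + (0.3086 − 0.04193ρ)·Δh = 0
0.3086 − 0.04193ρ = −Δg_obs/Δh = 0.22056
ρ = (0.3086 − 0.22056) / 0.04193 = 2.10 g/cm³

2.10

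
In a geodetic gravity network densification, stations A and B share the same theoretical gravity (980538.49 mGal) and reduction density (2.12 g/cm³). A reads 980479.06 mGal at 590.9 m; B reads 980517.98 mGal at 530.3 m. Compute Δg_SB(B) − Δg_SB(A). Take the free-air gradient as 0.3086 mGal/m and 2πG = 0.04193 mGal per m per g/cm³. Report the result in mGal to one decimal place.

Δg_SB(A) = 980479.06 − 980538.49 + 0.3086×590.9 − 0.04193×2.12×590.9 = 70.40 mGal
Δg_SB(B) = 980517.98 − 980538.49 + 0.3086×530.3 − 0.04193×2.12×530.3 = 96.00 mGal
Difference = 96.00 − (70.40) = 25.60 mGal

25.6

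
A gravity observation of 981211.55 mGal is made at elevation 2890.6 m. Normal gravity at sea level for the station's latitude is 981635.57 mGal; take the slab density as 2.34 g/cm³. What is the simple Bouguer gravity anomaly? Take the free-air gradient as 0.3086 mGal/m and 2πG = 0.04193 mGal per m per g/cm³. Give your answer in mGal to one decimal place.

Free-air correction = 0.3086 × 2890.6 = 892.04 mGal
Free-air anomaly = 981211.55 − 981635.57 + (892.04) = 468.02 mGal
Bouguer slab correction = 0.04193 × 2.34 × 2890.6 = 283.61 mGal
Simple Bouguer anomaly = 468.02 − (283.61) = 184.41 mGal

184.4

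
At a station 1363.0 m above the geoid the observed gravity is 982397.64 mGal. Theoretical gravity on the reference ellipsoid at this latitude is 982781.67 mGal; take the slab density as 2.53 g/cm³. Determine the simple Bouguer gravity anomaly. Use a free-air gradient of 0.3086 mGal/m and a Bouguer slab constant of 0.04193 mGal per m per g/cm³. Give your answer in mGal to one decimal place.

-108.0

Free-air correction = 0.3086 × 1363.0 = 420.62 mGal
Free-air anomaly = 982397.64 − 982781.67 + (420.62) = 36.59 mGal
Bouguer slab correction = 0.04193 × 2.53 × 1363.0 = 144.59 mGal
Simple Bouguer anomaly = 36.59 − (144.59) = -108.00 mGal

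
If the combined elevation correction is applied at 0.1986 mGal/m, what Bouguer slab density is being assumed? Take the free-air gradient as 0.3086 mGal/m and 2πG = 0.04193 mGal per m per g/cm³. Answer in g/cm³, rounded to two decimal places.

0.1986 = 0.3086 − 0.04193 × ρ
ρ = (0.3086 − 0.1986) / 0.04193 = 2.62 g/cm³

2.62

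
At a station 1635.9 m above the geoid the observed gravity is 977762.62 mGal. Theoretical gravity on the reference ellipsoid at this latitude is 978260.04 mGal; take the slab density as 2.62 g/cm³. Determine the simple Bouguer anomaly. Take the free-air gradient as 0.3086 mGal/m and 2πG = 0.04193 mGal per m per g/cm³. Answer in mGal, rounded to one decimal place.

Free-air correction = 0.3086 × 1635.9 = 504.84 mGal
Free-air anomaly = 977762.62 − 978260.04 + (504.84) = 7.42 mGal
Bouguer slab correction = 0.04193 × 2.62 × 1635.9 = 179.71 mGal
Simple Bouguer anomaly = 7.42 − (179.71) = -172.29 mGal

-172.3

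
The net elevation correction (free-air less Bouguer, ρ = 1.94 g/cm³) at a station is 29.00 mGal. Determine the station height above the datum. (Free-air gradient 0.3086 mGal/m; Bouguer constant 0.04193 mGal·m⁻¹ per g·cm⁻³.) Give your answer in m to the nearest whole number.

Combined gradient = 0.3086 − 0.04193 × 1.94 = 0.2272558 mGal/m
h = 29.00 / 0.2272558 = 127.61 m

128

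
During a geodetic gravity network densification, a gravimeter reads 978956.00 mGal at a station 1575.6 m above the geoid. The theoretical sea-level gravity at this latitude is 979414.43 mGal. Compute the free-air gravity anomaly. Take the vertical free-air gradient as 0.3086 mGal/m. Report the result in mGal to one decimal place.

27.8

Free-air correction = 0.3086 × 1575.6 = 486.23 mGal
Free-air anomaly = 978956.00 − 979414.43 + (486.23) = 27.80 mGal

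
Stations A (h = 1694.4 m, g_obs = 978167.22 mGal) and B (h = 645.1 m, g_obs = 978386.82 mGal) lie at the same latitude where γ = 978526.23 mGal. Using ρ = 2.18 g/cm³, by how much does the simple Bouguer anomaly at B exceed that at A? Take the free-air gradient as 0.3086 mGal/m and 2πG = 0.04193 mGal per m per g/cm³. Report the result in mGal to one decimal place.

Δg_SB(A) = 978167.22 − 978526.23 + 0.3086×1694.4 − 0.04193×2.18×1694.4 = 9.00 mGal
Δg_SB(B) = 978386.82 − 978526.23 + 0.3086×645.1 − 0.04193×2.18×645.1 = 0.70 mGal
Difference = 0.70 − (9.00) = -8.30 mGal

-8.3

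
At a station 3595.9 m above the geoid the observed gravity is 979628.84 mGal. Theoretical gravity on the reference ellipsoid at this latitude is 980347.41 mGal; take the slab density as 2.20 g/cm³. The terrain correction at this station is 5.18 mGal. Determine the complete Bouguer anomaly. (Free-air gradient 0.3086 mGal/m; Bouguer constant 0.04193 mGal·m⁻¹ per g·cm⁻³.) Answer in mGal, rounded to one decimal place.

Free-air correction = 0.3086 × 3595.9 = 1109.69 mGal
Free-air anomaly = 979628.84 − 980347.41 + (1109.69) = 391.12 mGal
Bouguer slab correction = 0.04193 × 2.20 × 3595.9 = 331.71 mGal
Simple Bouguer anomaly = 391.12 − (331.71) = 59.41 mGal
Complete Bouguer anomaly = 59.41 + 5.18 = 64.59 mGal

64.6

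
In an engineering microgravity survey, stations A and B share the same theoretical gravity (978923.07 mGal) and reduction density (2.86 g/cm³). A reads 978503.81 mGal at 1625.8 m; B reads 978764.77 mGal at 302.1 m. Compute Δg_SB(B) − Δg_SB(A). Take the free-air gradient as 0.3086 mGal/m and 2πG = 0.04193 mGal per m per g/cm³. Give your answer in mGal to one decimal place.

11.2

Δg_SB(A) = 978503.81 − 978923.07 + 0.3086×1625.8 − 0.04193×2.86×1625.8 = -112.50 mGal
Δg_SB(B) = 978764.77 − 978923.07 + 0.3086×302.1 − 0.04193×2.86×302.1 = -101.30 mGal
Difference = -101.30 − (-112.50) = 11.20 mGal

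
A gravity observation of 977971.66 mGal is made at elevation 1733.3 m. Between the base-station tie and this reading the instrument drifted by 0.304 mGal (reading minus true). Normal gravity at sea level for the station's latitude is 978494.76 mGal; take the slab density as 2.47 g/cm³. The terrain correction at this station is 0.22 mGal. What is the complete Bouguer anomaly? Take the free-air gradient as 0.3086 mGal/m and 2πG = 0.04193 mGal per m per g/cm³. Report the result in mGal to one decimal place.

-167.8

Drift-corrected reading = 977971.66 − (0.304) = 977971.356 mGal
Free-air correction = 0.3086 × 1733.3 = 534.90 mGal
Free-air anomaly = 977971.356 − 978494.76 + (534.90) = 11.496 mGal
Bouguer slab correction = 0.04193 × 2.47 × 1733.3 = 179.51 mGal
Simple Bouguer anomaly = 11.496 − (179.51) = -168.014 mGal
Complete Bouguer anomaly = -168.014 + 0.22 = -167.794 mGal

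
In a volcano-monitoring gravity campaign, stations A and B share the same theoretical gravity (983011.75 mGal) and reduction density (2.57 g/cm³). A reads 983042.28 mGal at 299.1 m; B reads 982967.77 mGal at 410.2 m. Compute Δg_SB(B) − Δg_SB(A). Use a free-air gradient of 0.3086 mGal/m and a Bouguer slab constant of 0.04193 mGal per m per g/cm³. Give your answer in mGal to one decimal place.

-52.2

Δg_SB(A) = 983042.28 − 983011.75 + 0.3086×299.1 − 0.04193×2.57×299.1 = 90.60 mGal
Δg_SB(B) = 982967.77 − 983011.75 + 0.3086×410.2 − 0.04193×2.57×410.2 = 38.40 mGal
Difference = 38.40 − (90.60) = -52.20 mGal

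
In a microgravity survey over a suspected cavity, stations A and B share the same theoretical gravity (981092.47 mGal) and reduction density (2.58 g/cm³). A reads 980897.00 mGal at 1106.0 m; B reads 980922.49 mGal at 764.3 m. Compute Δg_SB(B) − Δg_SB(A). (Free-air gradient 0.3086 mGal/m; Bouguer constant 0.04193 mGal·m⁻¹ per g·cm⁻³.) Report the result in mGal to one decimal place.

Δg_SB(A) = 980897.00 − 981092.47 + 0.3086×1106.0 − 0.04193×2.58×1106.0 = 26.20 mGal
Δg_SB(B) = 980922.49 − 981092.47 + 0.3086×764.3 − 0.04193×2.58×764.3 = -16.80 mGal
Difference = -16.80 − (26.20) = -43.00 mGal

-43.0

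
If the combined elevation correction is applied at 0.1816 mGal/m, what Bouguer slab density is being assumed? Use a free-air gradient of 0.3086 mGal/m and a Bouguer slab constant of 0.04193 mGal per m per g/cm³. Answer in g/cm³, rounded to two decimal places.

0.1816 = 0.3086 − 0.04193 × ρ
ρ = (0.3086 − 0.1816) / 0.04193 = 3.03 g/cm³

3.03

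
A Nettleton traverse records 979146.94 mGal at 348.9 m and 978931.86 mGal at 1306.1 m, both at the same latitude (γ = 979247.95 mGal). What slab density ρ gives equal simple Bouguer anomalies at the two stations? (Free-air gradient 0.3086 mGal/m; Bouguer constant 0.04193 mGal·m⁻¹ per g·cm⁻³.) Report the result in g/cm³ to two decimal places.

2.00

Δg_obs = 978931.86 − 979146.94 = -215.08 mGal over Δh = 1306.1 − 348.9 = 957.2 m
Equal Bouguer anomalies ⇒ Δg_obs + (0.3086 − 0.04193ρ)·Δh = 0
0.3086 − 0.04193ρ = −Δg_obs/Δh = 0.22470
ρ = (0.3086 − 0.22470) / 0.04193 = 2.00 g/cm³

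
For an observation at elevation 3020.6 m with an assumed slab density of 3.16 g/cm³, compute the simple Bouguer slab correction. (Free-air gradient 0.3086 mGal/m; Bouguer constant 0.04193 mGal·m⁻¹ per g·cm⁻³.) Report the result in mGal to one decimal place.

Bouguer slab correction = 0.04193 × 3.16 × 3020.6 = 400.2 mGal

400.2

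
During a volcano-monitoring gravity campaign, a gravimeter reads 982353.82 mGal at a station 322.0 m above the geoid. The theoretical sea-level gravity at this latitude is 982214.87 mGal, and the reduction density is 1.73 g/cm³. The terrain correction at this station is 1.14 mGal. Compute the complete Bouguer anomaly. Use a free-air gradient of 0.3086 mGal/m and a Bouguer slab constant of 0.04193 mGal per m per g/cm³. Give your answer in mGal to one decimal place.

Free-air correction = 0.3086 × 322.0 = 99.37 mGal
Free-air anomaly = 982353.82 − 982214.87 + (99.37) = 238.32 mGal
Bouguer slab correction = 0.04193 × 1.73 × 322.0 = 23.36 mGal
Simple Bouguer anomaly = 238.32 − (23.36) = 214.96 mGal
Complete Bouguer anomaly = 214.96 + 1.14 = 216.10 mGal

216.1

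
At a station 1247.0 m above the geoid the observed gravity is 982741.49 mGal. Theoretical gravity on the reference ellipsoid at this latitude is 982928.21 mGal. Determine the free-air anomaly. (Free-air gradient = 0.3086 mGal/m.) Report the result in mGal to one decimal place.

198.1

Free-air correction = 0.3086 × 1247.0 = 384.82 mGal
Free-air anomaly = 982741.49 − 982928.21 + (384.82) = 198.10 mGal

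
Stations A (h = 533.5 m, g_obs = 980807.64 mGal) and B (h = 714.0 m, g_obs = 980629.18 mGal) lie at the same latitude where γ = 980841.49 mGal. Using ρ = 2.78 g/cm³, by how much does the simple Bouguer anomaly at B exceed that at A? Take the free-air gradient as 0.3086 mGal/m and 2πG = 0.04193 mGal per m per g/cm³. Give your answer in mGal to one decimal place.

-143.8

Δg_SB(A) = 980807.64 − 980841.49 + 0.3086×533.5 − 0.04193×2.78×533.5 = 68.60 mGal
Δg_SB(B) = 980629.18 − 980841.49 + 0.3086×714.0 − 0.04193×2.78×714.0 = -75.20 mGal
Difference = -75.20 − (68.60) = -143.80 mGal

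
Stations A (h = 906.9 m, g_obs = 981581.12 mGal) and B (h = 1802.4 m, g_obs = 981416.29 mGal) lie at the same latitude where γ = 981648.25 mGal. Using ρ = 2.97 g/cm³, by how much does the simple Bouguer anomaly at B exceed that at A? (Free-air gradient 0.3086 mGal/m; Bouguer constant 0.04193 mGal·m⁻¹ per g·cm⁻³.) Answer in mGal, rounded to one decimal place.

Δg_SB(A) = 981581.12 − 981648.25 + 0.3086×906.9 − 0.04193×2.97×906.9 = 99.80 mGal
Δg_SB(B) = 981416.29 − 981648.25 + 0.3086×1802.4 − 0.04193×2.97×1802.4 = 99.80 mGal
Difference = 99.80 − (99.80) = 0.00 mGal

0.0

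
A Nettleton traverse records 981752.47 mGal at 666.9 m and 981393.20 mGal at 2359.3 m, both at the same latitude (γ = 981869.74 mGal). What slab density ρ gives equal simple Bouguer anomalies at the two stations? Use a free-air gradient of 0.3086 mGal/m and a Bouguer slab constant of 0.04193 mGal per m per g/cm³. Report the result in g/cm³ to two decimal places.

Δg_obs = 981393.20 − 981752.47 = -359.27 mGal over Δh = 2359.3 − 666.9 = 1692.4 m
Equal Bouguer anomalies ⇒ Δg_obs + (0.3086 − 0.04193ρ)·Δh = 0
0.3086 − 0.04193ρ = −Δg_obs/Δh = 0.21228
ρ = (0.3086 − 0.21228) / 0.04193 = 2.30 g/cm³

2.30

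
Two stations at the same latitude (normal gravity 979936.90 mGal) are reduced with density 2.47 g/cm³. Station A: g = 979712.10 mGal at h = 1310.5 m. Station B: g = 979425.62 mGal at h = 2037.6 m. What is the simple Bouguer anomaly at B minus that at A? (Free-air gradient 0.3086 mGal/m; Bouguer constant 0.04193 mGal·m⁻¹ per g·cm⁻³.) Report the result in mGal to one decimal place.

-137.4

Δg_SB(A) = 979712.10 − 979936.90 + 0.3086×1310.5 − 0.04193×2.47×1310.5 = 43.90 mGal
Δg_SB(B) = 979425.62 − 979936.90 + 0.3086×2037.6 − 0.04193×2.47×2037.6 = -93.50 mGal
Difference = -93.50 − (43.90) = -137.40 mGal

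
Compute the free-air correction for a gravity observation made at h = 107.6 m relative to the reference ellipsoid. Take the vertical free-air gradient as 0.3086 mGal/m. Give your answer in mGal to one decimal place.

33.2

Free-air correction = 0.3086 × 107.6 = 33.2 mGal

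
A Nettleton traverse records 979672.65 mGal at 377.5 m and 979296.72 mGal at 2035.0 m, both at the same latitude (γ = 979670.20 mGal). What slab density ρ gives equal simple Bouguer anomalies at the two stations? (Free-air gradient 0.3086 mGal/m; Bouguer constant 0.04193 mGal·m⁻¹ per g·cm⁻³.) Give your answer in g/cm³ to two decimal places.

1.95

Δg_obs = 979296.72 − 979672.65 = -375.93 mGal over Δh = 2035.0 − 377.5 = 1657.5 m
Equal Bouguer anomalies ⇒ Δg_obs + (0.3086 − 0.04193ρ)·Δh = 0
0.3086 − 0.04193ρ = −Δg_obs/Δh = 0.22681
ρ = (0.3086 − 0.22681) / 0.04193 = 1.95 g/cm³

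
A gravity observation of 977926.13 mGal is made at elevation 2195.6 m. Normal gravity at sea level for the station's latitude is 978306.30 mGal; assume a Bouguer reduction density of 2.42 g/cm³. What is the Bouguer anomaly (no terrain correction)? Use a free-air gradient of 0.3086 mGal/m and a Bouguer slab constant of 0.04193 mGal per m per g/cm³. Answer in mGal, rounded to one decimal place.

74.6

Free-air correction = 0.3086 × 2195.6 = 677.56 mGal
Free-air anomaly = 977926.13 − 978306.30 + (677.56) = 297.39 mGal
Bouguer slab correction = 0.04193 × 2.42 × 2195.6 = 222.79 mGal
Simple Bouguer anomaly = 297.39 − (222.79) = 74.60 mGal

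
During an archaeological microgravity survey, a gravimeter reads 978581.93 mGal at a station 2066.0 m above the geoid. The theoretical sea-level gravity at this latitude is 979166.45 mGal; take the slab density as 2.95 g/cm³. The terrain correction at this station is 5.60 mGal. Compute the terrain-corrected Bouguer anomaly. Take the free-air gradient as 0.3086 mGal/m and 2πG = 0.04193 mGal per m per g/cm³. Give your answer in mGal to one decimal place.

-196.9

Free-air correction = 0.3086 × 2066.0 = 637.57 mGal
Free-air anomaly = 978581.93 − 979166.45 + (637.57) = 53.05 mGal
Bouguer slab correction = 0.04193 × 2.95 × 2066.0 = 255.55 mGal
Simple Bouguer anomaly = 53.05 − (255.55) = -202.50 mGal
Complete Bouguer anomaly = -202.50 + 5.60 = -196.90 mGal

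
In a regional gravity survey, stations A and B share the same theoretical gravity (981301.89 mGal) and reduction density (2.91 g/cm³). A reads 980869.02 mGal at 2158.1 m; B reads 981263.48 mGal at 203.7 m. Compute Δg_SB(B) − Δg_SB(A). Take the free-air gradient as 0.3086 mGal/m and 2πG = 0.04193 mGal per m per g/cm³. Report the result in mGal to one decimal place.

Δg_SB(A) = 980869.02 − 981301.89 + 0.3086×2158.1 − 0.04193×2.91×2158.1 = -30.20 mGal
Δg_SB(B) = 981263.48 − 981301.89 + 0.3086×203.7 − 0.04193×2.91×203.7 = -0.40 mGal
Difference = -0.40 − (-30.20) = 29.80 mGal

29.8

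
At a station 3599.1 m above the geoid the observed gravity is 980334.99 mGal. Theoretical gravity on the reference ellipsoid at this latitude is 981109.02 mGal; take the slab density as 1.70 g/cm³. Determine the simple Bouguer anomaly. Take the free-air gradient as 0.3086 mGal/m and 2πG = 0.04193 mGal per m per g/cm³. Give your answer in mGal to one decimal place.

Free-air correction = 0.3086 × 3599.1 = 1110.68 mGal
Free-air anomaly = 980334.99 − 981109.02 + (1110.68) = 336.65 mGal
Bouguer slab correction = 0.04193 × 1.70 × 3599.1 = 256.55 mGal
Simple Bouguer anomaly = 336.65 − (256.55) = 80.10 mGal

80.1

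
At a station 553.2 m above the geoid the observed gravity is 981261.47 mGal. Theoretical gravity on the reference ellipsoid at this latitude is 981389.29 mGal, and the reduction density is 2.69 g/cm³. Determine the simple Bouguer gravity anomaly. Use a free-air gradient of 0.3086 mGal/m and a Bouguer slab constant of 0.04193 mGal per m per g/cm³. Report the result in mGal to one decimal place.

-19.5

Free-air correction = 0.3086 × 553.2 = 170.72 mGal
Free-air anomaly = 981261.47 − 981389.29 + (170.72) = 42.90 mGal
Bouguer slab correction = 0.04193 × 2.69 × 553.2 = 62.40 mGal
Simple Bouguer anomaly = 42.90 − (62.40) = -19.50 mGal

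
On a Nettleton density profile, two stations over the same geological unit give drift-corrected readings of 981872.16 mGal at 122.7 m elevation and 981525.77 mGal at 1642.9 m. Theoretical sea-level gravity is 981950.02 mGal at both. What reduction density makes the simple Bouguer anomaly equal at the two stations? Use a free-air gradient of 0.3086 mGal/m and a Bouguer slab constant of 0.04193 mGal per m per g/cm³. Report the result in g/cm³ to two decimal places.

1.93

Δg_obs = 981525.77 − 981872.16 = -346.39 mGal over Δh = 1642.9 − 122.7 = 1520.2 m
Equal Bouguer anomalies ⇒ Δg_obs + (0.3086 − 0.04193ρ)·Δh = 0
0.3086 − 0.04193ρ = −Δg_obs/Δh = 0.22786
ρ = (0.3086 − 0.22786) / 0.04193 = 1.93 g/cm³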